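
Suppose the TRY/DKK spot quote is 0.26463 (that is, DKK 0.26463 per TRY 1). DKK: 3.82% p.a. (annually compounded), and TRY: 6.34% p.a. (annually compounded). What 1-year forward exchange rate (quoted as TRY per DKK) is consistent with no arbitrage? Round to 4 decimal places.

3.8706

T = 1 year.
DKK accumulates by (1 + 0.0382)^1 = 1.038200.
TRY accumulates by (1 + 0.0634)^1 = 1.063400.
So F = 0.26463 × 1.038200 / 1.063400 = 0.2583589 (DKK/TRY).
Quoted the other way: 1/0.2583589 = 3.8706 TRY per DKK.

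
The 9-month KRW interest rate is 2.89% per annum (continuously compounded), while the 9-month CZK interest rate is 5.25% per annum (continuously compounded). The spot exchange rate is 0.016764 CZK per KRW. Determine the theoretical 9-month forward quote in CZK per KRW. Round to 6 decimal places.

T = 9/12 years.
CZK accumulates by e^(0.0525×9/12) = 1.0401605.
KRW growth factor: e^(0.0289×9/12) = 1.0219116.
CIP: F = S · (grow CZK)/(grow KRW) = 0.016764 × 1.0401605/1.0219116 = 0.01706336 CZK per KRW.

0.017063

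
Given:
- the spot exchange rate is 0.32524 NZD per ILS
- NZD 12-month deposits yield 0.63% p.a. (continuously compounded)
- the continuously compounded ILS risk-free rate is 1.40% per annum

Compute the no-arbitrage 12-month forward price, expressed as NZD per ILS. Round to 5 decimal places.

T = 1 year.
Growth of 1 NZD over T: e^(0.0063×1) = 1.0063199.
ILS accumulates by e^(0.0140×1) = 1.0140985.
So F = 0.32524 × 1.0063199 / 1.0140985 = 0.3227453 (NZD/ILS).

0.32275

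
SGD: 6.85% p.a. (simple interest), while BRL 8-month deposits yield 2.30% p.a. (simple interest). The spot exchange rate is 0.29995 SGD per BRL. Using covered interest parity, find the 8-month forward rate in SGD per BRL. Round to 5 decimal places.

0.30891

T = 8/12 years.
Growth of 1 SGD over T: 1 + 0.0685×8/12 = 1.0456667.
Growth of 1 BRL over T: 1 + 0.0230×8/12 = 1.0153333.
Forward (SGD per BRL) = 0.29995 × 1.0456667 / 1.0153333 = 0.3089111.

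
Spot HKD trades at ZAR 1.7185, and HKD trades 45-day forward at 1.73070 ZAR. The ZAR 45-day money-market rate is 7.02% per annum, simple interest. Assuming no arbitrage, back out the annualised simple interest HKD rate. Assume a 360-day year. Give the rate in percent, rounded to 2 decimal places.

T = 45/360 years.
CIP gives F = S · g_ZAR/g_HKD, so g_ZAR/g_HKD = 1.7307/1.7185 = 1.0070992.
ZAR growth factor: 1 + 0.0702×45/360 = 1.008775.
That pins the HKD growth at 1.001664.
r = (1.001664 − 1)/(45/360) = 0.013312 → 1.33%.

1.33%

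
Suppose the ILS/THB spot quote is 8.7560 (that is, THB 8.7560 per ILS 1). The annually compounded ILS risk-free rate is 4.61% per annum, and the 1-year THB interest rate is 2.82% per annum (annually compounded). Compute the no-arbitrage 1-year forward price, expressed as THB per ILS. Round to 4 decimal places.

T = 1 year.
THB growth factor: (1 + 0.0282)^1 = 1.028200.
Growth of 1 ILS over T: (1 + 0.0461)^1 = 1.046100.
CIP: F = S · (grow THB)/(grow ILS) = 8.756 × 1.028200/1.046100 = 8.606175 THB per ILS.

8.6062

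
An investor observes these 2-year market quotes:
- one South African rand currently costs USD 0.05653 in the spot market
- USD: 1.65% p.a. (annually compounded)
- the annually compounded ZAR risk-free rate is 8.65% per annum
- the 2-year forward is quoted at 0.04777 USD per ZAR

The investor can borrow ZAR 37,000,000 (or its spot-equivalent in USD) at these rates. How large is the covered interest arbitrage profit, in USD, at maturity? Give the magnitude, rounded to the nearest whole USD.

USD 74,712

T = 2 years.
Invest the ZAR and cover forward: 37,000,000 × 1.18048225 × 0.04777 = USD 2,086,490.57.
Convert at spot and invest in USD: 37,000,000 × 0.05653 × 1.03327225 = USD 2,161,202.57.
The quoted forward undervalues ZAR, so borrow ZAR, convert to USD at spot, deposit the USD at 1.65%, and buy ZAR forward at 0.04777 to cover the loan.
Profit = 2,161,202.57 − 2,086,490.57 = USD 74,712.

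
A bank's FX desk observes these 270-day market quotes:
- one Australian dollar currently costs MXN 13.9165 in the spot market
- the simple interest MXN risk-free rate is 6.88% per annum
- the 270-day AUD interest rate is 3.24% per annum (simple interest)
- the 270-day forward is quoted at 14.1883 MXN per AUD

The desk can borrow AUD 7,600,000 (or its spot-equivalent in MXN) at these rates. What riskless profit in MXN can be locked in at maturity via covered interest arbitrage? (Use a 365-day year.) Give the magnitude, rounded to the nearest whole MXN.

MXN 732,654

T = 270/365 years.
Route A — deposit AUD, sell forward: 7,600,000 × 1.02396712329 × 14.1883 = MXN 110,415,480.79.
Route B — convert at spot, deposit MXN: 7,600,000 × 13.9165 × 1.05089315068 = MXN 111,148,134.44.
The quoted forward undervalues AUD, so borrow AUD, convert to MXN at spot, deposit the MXN at 6.88%, and buy AUD forward at 14.1883 to cover the loan.
The gap between the two covered legs is MXN 732,654.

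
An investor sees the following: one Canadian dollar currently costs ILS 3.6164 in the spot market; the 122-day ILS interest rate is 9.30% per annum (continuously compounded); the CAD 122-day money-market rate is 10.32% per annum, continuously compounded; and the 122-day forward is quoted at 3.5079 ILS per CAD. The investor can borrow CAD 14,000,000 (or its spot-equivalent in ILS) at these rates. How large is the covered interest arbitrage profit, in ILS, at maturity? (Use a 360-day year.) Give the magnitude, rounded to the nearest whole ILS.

T = 122/360 years.
Keep in CAD, deliver into the forward: 14,000,000·1.0355920926·3.5079 = ILS 50,858,549.02.
Swap to ILS now, deposit: 14,000,000·3.6164·1.0320185758 = ILS 52,250,687.69.
The quoted forward undervalues CAD, so borrow CAD, convert to ILS at spot, deposit the ILS at 9.30%, and buy CAD forward at 3.5079 to cover the loan.
Arbitrage profit = |50,858,549.02 − 52,250,687.69| = ILS 1,392,139.

ILS 1,392,139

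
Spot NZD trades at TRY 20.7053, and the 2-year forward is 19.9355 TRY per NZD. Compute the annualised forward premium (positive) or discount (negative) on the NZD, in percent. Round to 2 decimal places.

-1.86%

T = 2 years.
Period premium: (19.9355 − 20.7053)/20.7053 = -0.0371789.
Per annum: -0.0371789 / 2 = -0.018589 = -1.86%.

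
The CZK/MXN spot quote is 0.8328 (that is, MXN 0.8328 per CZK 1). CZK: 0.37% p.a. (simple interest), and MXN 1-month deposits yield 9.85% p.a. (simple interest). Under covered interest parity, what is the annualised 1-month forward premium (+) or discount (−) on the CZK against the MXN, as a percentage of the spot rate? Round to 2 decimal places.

+9.48%

T = 1/12 years.
No-arbitrage forward: 0.8328 × 1.0082083 / 1.0003083 = 0.8393771 MXN/CZK.
Annualised premium = (F − S)/S × (1/T) = (0.8393771 − 0.8328)/0.8328 ÷ (1/12) = 9.48%.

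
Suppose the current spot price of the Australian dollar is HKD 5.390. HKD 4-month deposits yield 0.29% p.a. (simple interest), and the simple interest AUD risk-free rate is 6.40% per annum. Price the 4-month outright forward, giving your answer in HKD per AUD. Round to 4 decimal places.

T = 4/12 years.
Growth of 1 HKD over T: 1 + 0.0029×4/12 = 1.0009667.
AUD accumulates by 1 + 0.0640×4/12 = 1.0213333.
So F = 5.39 × 1.0009667 / 1.0213333 = 5.282517 (HKD/AUD).

5.2825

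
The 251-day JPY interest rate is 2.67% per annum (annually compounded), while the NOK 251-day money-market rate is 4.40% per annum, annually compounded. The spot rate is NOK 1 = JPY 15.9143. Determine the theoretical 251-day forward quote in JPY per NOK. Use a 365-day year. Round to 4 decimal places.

15.7325

T = 251/365 years.
Growth of 1 JPY over T: (1 + 0.0267)^(251/365) = 1.01828515.
Growth of 1 NOK over T: (1 + 0.0440)^(251/365) = 1.03005353.
So F = 15.9143 × 1.01828515 / 1.03005353 = 15.732479 (JPY/NOK).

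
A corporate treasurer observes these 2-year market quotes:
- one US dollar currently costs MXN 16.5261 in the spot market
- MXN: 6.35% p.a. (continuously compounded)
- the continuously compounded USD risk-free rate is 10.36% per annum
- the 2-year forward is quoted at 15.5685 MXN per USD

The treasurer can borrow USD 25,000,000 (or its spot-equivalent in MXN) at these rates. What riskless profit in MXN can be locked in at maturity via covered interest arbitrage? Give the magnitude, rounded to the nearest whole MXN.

T = 2 years.
Invest the USD and cover forward: 25,000,000 × 1.2302285929 × 15.5685 = MXN 478,820,346.21.
Convert at spot and invest in MXN: 25,000,000 × 16.5261 × 1.13541701778 = MXN 469,100,379.44.
The quoted forward overvalues USD, so borrow MXN, buy USD at spot, deposit the USD at 10.36%, and sell the proceeds forward at 15.5685.
The gap between the two covered legs is MXN 9,719,967.

MXN 9,719,967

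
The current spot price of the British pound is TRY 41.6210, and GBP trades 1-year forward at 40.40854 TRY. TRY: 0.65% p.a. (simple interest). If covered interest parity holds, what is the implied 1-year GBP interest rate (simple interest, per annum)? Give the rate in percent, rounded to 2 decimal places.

T = 1 year.
CIP gives F = S · g_TRY/g_GBP, so g_TRY/g_GBP = 40.40854/41.621 = 0.9708690.
The TRY side grows by 1 + 0.0065×1 = 1.006500.
That pins the GBP growth at 1.0367001.
(1.0367001 − 1)/T = 0.036700, i.e. 3.67%.

3.67%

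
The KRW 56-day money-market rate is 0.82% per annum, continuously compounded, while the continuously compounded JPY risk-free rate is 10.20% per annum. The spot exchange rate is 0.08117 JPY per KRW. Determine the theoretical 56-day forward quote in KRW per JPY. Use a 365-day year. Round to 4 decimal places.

T = 56/365 years.
JPY accumulates by e^(0.1020×56/365) = 1.01577241.
Growth of 1 KRW over T: e^(0.0082×56/365) = 1.00125887.
CIP: F = S · (grow JPY)/(grow KRW) = 0.08117 × 1.01577241/1.00125887 = 0.082346583 JPY per KRW.
Invert for KRW per JPY: 1 / 0.082346583 = 12.1438.

12.1438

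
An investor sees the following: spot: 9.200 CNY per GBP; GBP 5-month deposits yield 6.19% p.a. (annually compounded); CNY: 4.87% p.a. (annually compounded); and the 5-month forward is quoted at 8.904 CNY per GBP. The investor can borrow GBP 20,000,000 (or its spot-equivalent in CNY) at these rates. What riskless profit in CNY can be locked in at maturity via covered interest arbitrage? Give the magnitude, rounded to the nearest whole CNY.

CNY 5,089,292

T = 5/12 years.
Route A — deposit GBP, sell forward: 20,000,000 × 1.02534064966 × 8.904 = CNY 182,592,662.89.
Route B — convert at spot, deposit CNY: 20,000,000 × 9.200 × 1.0200106235 = CNY 187,681,954.72.
The quoted forward undervalues GBP, so borrow GBP, convert to CNY at spot, deposit the CNY at 4.87%, and buy GBP forward at 8.904 to cover the loan.
The gap between the two covered legs is CNY 5,089,292.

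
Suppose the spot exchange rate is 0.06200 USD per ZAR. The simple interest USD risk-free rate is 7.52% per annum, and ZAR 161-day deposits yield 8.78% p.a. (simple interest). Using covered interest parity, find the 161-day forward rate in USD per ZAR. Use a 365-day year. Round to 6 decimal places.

T = 161/365 years.
Growth of 1 USD over T: 1 + 0.0752×161/365 = 1.0331704.
ZAR accumulates by 1 + 0.0878×161/365 = 1.0387282.
So F = 0.062 × 1.0331704 / 1.0387282 = 0.06166826 (USD/ZAR).

0.061668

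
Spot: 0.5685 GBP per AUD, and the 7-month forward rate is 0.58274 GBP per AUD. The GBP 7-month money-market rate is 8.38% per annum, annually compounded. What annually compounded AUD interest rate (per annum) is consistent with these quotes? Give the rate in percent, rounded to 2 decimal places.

T = 7/12 years.
F/S = 0.58274/0.5685 = 1.0250484 = (growth of GBP) / (growth of AUD).
The GBP side grows by (1 + 0.0838)^(7/12) = 1.0480621.
Hence g_AUD = 1.0224513.
r = 1.0224513^(12/7) − 1 = 0.038796 → 3.88%.

3.88%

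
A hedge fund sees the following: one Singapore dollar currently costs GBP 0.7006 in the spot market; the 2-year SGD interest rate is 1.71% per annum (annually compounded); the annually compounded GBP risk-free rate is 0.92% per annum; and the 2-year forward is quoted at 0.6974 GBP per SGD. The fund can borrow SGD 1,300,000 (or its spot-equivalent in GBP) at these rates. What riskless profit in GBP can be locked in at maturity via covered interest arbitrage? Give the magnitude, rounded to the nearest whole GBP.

T = 2 years.
Route A — deposit SGD, sell forward: 1,300,000 × 1.03449241 × 0.6974 = GBP 937,891.51.
Route B — convert at spot, deposit GBP: 1,300,000 × 0.7006 × 1.01848464 = GBP 927,615.44.
The quoted forward overvalues SGD, so borrow GBP, buy SGD at spot, deposit the SGD at 1.71%, and sell the proceeds forward at 0.6974.
The gap between the two covered legs is GBP 10,276.

GBP 10,276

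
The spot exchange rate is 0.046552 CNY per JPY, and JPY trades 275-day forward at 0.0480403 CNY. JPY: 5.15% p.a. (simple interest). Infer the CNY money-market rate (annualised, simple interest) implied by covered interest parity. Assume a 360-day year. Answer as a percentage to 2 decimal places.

9.50%

T = 275/360 years.
CIP gives F = S · g_CNY/g_JPY, so g_CNY/g_JPY = 0.0480403/0.046552 = 1.0319707.
JPY growth factor: 1 + 0.0515×275/360 = 1.0393403.
So the CNY growth factor = 1.0725687.
(1.0725687 − 1)/T = 0.094999, i.e. 9.50%.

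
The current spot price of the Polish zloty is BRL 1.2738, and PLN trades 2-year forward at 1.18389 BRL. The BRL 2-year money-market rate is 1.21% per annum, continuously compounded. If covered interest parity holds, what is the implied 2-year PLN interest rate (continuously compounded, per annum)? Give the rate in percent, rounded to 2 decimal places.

T = 2 years.
CIP gives F = S · g_BRL/g_PLN, so g_BRL/g_PLN = 1.18389/1.2738 = 0.9294159.
The BRL side grows by e^(0.0121×2) = 1.0244952.
Hence g_PLN = 1.1023001.
r = ln(1.1023001)/2 = 0.048699 → 4.87%.

4.87%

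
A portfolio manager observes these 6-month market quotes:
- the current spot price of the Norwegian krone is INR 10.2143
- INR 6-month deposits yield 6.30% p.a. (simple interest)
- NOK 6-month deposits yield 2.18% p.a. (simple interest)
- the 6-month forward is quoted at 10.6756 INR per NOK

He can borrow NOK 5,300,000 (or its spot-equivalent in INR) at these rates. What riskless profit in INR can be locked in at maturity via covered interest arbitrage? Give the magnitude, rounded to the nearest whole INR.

T = 6/12 years.
Keep in NOK, deliver into the forward: 5,300,000·1.010900·10.6756 = INR 57,197,409.41.
Swap to INR now, deposit: 5,300,000·10.2143·1.031500 = INR 55,841,067.39.
The quoted forward overvalues NOK, so borrow INR, buy NOK at spot, deposit the NOK at 2.18%, and sell the proceeds forward at 10.6756.
Profit = 57,197,409.41 − 55,841,067.39 = INR 1,356,342.

INR 1,356,342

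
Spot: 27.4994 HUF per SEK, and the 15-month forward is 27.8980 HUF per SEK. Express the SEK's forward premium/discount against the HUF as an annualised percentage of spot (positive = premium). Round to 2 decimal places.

T = 15/12 years.
Period premium: (27.8980 − 27.4994)/27.4994 = 0.0144949.
×(1/T) gives 1.16% p.a.

+1.16%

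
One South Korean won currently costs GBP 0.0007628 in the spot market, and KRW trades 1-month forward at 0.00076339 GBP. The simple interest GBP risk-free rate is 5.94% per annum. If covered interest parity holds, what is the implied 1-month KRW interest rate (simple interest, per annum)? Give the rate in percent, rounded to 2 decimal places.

T = 1/12 years.
By CIP, F/S equals the GBP-to-KRW growth ratio: 0.00076339/0.0007628 = 1.0007735.
GBP growth factor: 1 + 0.0594×1/12 = 1.004950.
Hence g_KRW = 1.0041733.
r = (1.0041733 − 1)/(1/12) = 0.050080 → 5.01%.

5.01%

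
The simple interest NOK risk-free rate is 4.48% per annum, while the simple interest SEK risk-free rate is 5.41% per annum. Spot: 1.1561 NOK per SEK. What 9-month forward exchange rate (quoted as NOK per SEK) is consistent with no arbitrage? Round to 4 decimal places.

T = 9/12 years.
Growth of 1 NOK over T: 1 + 0.0448×9/12 = 1.033600.
SEK growth factor: 1 + 0.0541×9/12 = 1.040575.
Forward (NOK per SEK) = 1.1561 × 1.033600 / 1.040575 = 1.148351.

1.1484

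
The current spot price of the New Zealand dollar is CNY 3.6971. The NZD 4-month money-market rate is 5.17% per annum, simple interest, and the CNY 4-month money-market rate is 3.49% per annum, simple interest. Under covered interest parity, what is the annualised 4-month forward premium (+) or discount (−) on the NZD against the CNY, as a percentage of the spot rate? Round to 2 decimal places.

-1.65%

T = 4/12 years.
F = S · g_CNY/g_NZD = 3.6971 × 1.0116333/1.0172333 = 3.6767470.
Annualised premium = (F − S)/S × (1/T) = (3.6767470 − 3.6971)/3.6971 ÷ (4/12) = -1.65%.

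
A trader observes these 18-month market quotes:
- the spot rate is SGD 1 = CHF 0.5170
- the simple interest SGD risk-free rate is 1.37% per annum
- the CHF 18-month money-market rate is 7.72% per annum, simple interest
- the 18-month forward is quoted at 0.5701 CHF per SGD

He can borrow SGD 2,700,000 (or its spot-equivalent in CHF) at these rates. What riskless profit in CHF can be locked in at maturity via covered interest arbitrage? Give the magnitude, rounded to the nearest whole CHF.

CHF 13,357

T = 18/12 years.
Route A — deposit SGD, sell forward: 2,700,000 × 1.020550 × 0.5701 = CHF 1,570,902.00.
Route B — convert at spot, deposit CHF: 2,700,000 × 0.5170 × 1.115800 = CHF 1,557,545.22.
The quoted forward overvalues SGD, so borrow CHF, buy SGD at spot, deposit the SGD at 1.37%, and sell the proceeds forward at 0.5701.
Profit = 1,570,902.00 − 1,557,545.22 = CHF 13,357.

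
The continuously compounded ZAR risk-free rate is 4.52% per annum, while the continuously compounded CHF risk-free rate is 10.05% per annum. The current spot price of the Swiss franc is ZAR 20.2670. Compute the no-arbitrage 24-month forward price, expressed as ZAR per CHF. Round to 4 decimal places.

T = 2 years.
Growth of 1 ZAR over T: e^(0.0452×2) = 1.09461204.
CHF accumulates by e^(0.1005×2) = 1.22262477.
CIP: F = S · (grow ZAR)/(grow CHF) = 20.267 × 1.09461204/1.22262477 = 18.144980 ZAR per CHF.

18.1450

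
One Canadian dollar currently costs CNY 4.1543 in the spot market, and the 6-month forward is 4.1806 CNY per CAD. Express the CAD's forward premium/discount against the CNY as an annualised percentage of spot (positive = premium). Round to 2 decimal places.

+1.27%

T = 6/12 years.
Period premium: (4.1806 − 4.1543)/4.1543 = 0.0063308.
Per annum: 0.0063308 / (6/12) = 0.012662 = 1.27%.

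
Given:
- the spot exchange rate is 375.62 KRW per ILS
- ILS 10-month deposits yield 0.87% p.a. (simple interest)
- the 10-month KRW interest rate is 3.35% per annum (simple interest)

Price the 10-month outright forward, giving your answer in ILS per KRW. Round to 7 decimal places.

0.0026087

T = 10/12 years.
KRW accumulates by 1 + 0.0335×10/12 = 1.0279167.
ILS accumulates by 1 + 0.0087×10/12 = 1.007250.
CIP: F = S · (grow KRW)/(grow ILS) = 375.62 × 1.0279167/1.007250 = 383.3270 KRW per ILS.
Quoted the other way: 1/383.3270 = 0.0026087 ILS per KRW.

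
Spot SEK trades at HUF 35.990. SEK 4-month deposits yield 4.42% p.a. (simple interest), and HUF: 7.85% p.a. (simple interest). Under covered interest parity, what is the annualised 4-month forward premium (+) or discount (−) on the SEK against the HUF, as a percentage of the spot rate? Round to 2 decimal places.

+3.38%

T = 4/12 years.
No-arbitrage forward: 35.99 × 1.0261667 / 1.0147333 = 36.395514 HUF/SEK.
(F − S)/S ÷ T = (36.395514 − 35.99)/35.99/(4/12) = 0.033802 → 3.38%.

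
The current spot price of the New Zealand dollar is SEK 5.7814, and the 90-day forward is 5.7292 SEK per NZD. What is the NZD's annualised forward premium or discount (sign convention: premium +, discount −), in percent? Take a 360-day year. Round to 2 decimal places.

-3.61%

T = 90/360 years.
NZD trades forward at -0.90290% vs spot over the period.
Annualise by dividing by T: -0.0090290 / (90/360) = -0.036116 → -3.61%.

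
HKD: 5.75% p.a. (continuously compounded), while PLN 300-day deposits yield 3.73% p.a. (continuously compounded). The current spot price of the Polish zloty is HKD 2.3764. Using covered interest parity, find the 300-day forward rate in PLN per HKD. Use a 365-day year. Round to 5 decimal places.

0.41388

T = 300/365 years.
Growth of 1 HKD over T: e^(0.0575×300/365) = 1.0483948.
PLN growth factor: e^(0.0373×300/365) = 1.0311323.
So F = 2.3764 × 1.0483948 / 1.0311323 = 2.416184 (HKD/PLN).
Invert for PLN per HKD: 1 / 2.416184 = 0.41388.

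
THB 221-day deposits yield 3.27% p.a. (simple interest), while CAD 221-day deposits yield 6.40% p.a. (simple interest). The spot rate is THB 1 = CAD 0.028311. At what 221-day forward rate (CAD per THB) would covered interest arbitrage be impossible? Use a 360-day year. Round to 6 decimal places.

T = 221/360 years.
CAD accumulates by 1 + 0.0640×221/360 = 1.0392889.
Growth of 1 THB over T: 1 + 0.0327×221/360 = 1.0200742.
Forward (CAD per THB) = 0.028311 × 1.0392889 / 1.0200742 = 0.02884428.

0.028844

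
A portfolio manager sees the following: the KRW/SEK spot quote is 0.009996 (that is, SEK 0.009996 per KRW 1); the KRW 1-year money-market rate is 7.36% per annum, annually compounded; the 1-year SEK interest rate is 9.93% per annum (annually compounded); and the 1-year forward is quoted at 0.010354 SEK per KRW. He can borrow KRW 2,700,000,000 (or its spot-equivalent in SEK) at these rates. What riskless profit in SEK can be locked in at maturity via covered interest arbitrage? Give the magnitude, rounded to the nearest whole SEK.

T = 1 year.
Route A — deposit KRW, sell forward: 2,700,000,000 × 1.073600 × 0.010354 = SEK 30,013,346.88.
Route B — convert at spot, deposit SEK: 2,700,000,000 × 0.009996 × 1.099300 = SEK 29,669,227.56.
The quoted forward overvalues KRW, so borrow SEK, buy KRW at spot, deposit the KRW at 7.36%, and sell the proceeds forward at 0.010354.
Arbitrage profit = |30,013,346.88 − 29,669,227.56| = SEK 344,119.

SEK 344,119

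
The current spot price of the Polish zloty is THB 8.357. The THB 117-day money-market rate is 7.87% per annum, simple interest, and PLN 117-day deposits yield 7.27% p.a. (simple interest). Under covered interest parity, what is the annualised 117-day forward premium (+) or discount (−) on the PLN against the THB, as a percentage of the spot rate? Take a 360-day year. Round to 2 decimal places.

T = 117/360 years.
F = S · g_THB/g_PLN = 8.357 × 1.0255775/1.0236275 = 8.372920.
(F − S)/S ÷ T = (8.372920 − 8.357)/8.357/(117/360) = 0.005862 → 0.59%.

+0.59%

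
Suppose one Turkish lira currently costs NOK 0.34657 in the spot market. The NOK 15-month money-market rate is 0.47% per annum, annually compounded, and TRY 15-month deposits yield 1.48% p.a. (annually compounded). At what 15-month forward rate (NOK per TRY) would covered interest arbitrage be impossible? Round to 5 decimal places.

0.34226

T = 15/12 years.
NOK accumulates by (1 + 0.0047)^(15/12) = 1.0058784.
Growth of 1 TRY over T: (1 + 0.0148)^(15/12) = 1.0185341.
Forward (NOK per TRY) = 0.34657 × 1.0058784 / 1.0185341 = 0.3422637.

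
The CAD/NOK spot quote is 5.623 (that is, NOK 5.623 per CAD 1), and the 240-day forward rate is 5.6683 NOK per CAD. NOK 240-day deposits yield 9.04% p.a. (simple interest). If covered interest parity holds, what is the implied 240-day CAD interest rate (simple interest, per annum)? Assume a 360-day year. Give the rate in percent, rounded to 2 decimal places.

7.77%

T = 240/360 years.
F/S = 5.6683/5.623 = 1.0080562 = (growth of NOK) / (growth of CAD).
NOK growth factor: 1 + 0.0904×240/360 = 1.0602667.
Hence g_CAD = 1.0517932.
r = (1.0517932 − 1)/(240/360) = 0.077690 → 7.77%.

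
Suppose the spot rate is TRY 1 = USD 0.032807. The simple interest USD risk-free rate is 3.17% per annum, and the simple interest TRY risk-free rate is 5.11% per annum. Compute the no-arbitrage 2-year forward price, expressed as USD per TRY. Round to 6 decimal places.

0.031652

T = 2 years.
Growth of 1 USD over T: 1 + 0.0317×2 = 1.063400.
Growth of 1 TRY over T: 1 + 0.0511×2 = 1.102200.
CIP: F = S · (grow USD)/(grow TRY) = 0.032807 × 1.063400/1.102200 = 0.03165212 USD per TRY.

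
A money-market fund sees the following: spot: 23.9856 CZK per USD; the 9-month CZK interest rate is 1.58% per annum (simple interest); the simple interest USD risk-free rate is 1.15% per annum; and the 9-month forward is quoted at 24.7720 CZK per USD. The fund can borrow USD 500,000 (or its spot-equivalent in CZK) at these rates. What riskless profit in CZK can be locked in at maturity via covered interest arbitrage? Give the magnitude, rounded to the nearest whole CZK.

T = 9/12 years.
Keep in USD, deliver into the forward: 500,000·1.008625·24.7720 = CZK 12,492,829.25.
Swap to CZK now, deposit: 500,000·23.9856·1.011850 = CZK 12,134,914.68.
The quoted forward overvalues USD, so borrow CZK, buy USD at spot, deposit the USD at 1.15%, and sell the proceeds forward at 24.7720.
Arbitrage profit = |12,492,829.25 − 12,134,914.68| = CZK 357,915.

CZK 357,915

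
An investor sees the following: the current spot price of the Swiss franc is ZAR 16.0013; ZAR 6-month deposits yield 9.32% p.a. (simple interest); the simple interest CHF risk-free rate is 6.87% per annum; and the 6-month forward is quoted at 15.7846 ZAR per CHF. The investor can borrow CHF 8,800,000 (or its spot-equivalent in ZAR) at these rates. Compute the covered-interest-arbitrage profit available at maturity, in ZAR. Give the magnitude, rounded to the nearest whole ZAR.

ZAR 3,697,404

T = 6/12 years.
Route A — deposit CHF, sell forward: 8,800,000 × 1.034350 × 15.7846 = ZAR 143,675,848.89.
Route B — convert at spot, deposit ZAR: 8,800,000 × 16.0013 × 1.046600 = ZAR 147,373,253.10.
The quoted forward undervalues CHF, so borrow CHF, convert to ZAR at spot, deposit the ZAR at 9.32%, and buy CHF forward at 15.7846 to cover the loan.
Profit = 147,373,253.10 − 143,675,848.89 = ZAR 3,697,404.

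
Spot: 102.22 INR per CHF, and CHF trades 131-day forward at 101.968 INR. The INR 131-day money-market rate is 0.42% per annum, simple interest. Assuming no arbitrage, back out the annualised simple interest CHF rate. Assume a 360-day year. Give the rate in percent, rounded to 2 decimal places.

T = 131/360 years.
By CIP, F/S equals the INR-to-CHF growth ratio: 101.968/102.22 = 0.9975347.
The INR side grows by 1 + 0.0042×131/360 = 1.0015283.
That pins the CHF growth at 1.0040035.
r = (1.0040035 − 1)/(131/360) = 0.011002 → 1.10%.

1.10%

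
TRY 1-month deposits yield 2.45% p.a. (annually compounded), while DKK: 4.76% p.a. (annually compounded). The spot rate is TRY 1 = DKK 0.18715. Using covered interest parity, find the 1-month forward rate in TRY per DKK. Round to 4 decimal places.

T = 1/12 years.
Growth of 1 DKK over T: (1 + 0.0476)^(1/12) = 1.0038827.
TRY growth factor: (1 + 0.0245)^(1/12) = 1.0020191.
So F = 0.18715 × 1.0038827 / 1.0020191 = 0.1874981 (DKK/TRY).
Quoted the other way: 1/0.1874981 = 5.3334 TRY per DKK.

5.3334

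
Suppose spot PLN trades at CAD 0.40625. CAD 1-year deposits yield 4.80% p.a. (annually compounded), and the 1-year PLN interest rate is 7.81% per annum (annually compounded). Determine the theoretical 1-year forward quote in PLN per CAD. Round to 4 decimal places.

T = 1 year.
CAD growth factor: (1 + 0.0480)^1 = 1.048000.
PLN accumulates by (1 + 0.0781)^1 = 1.078100.
So F = 0.40625 × 1.048000 / 1.078100 = 0.3949077 (CAD/PLN).
Invert for PLN per CAD: 1 / 0.3949077 = 2.5322.

2.5322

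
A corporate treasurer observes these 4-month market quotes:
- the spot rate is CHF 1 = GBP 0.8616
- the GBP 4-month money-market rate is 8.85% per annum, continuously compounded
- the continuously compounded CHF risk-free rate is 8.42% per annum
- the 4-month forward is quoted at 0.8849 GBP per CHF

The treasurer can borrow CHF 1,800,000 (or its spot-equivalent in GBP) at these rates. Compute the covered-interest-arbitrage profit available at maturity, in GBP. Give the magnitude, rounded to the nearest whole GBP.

T = 4/12 years.
Route A — deposit CHF, sell forward: 1,800,000 × 1.028464246 × 0.8849 = GBP 1,638,158.42.
Route B — convert at spot, deposit GBP: 1,800,000 × 0.8616 × 1.029939435 = GBP 1,597,312.47.
The quoted forward overvalues CHF, so borrow GBP, buy CHF at spot, deposit the CHF at 8.42%, and sell the proceeds forward at 0.8849.
The gap between the two covered legs is GBP 40,846.

GBP 40,846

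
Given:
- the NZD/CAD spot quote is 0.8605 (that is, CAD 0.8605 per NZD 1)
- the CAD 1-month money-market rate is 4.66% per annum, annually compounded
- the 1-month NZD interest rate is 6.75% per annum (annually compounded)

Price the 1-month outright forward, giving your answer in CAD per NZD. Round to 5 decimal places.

T = 1/12 years.
Growth of 1 CAD over T: (1 + 0.0466)^(1/12) = 1.0038028.
NZD growth factor: (1 + 0.0675)^(1/12) = 1.0054581.
Forward (CAD per NZD) = 0.8605 × 1.0038028 / 1.0054581 = 0.8590833.

0.85908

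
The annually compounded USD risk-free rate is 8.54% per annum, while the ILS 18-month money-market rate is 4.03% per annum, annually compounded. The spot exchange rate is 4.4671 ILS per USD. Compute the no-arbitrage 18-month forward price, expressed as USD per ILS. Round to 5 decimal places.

T = 18/12 years.
Growth of 1 ILS over T: (1 + 0.0403)^(18/12) = 1.061055.
USD growth factor: (1 + 0.0854)^(18/12) = 1.1307972.
So F = 4.4671 × 1.061055 / 1.1307972 = 4.191590 (ILS/USD).
Invert for USD per ILS: 1 / 4.191590 = 0.23857.

0.23857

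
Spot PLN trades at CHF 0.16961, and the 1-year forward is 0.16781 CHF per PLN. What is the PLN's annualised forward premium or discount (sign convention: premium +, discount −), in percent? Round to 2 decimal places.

T = 1 year.
Period premium: (0.16781 − 0.16961)/0.16961 = -0.0106126.
Per annum: -0.0106126 / 1 = -0.010613 = -1.06%.

-1.06%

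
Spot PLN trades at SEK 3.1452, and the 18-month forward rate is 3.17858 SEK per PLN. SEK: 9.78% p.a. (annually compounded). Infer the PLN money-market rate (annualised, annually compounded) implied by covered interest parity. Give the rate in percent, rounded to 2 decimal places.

9.01%

T = 18/12 years.
F/S = 3.17858/3.1452 = 1.0106130 = (growth of SEK) / (growth of PLN).
SEK growth factor: (1 + 0.0978)^(18/12) = 1.1502304.
That pins the PLN growth at 1.1381512.
r = 1.1381512^(12/18) − 1 = 0.090101 → 9.01%.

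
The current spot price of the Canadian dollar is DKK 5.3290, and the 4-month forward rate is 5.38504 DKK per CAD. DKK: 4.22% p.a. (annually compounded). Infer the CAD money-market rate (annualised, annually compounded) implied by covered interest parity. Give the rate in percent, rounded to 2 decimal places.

T = 4/12 years.
F/S = 5.38504/5.329 = 1.0105160 = (growth of DKK) / (growth of CAD).
The DKK side grows by (1 + 0.0422)^(4/12) = 1.0138733.
So the CAD growth factor = 1.0033224.
r = 1.0033224^(12/4) − 1 = 0.010000 → 1.00%.

1.00%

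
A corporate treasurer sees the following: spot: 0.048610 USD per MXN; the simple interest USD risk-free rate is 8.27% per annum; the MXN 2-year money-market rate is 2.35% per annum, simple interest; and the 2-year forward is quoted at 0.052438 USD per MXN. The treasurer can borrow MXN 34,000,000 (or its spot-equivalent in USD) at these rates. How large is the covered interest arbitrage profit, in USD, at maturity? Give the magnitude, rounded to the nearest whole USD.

USD 59,415

T = 2 years.
Keep in MXN, deliver into the forward: 34,000,000·1.047000·0.052438 = USD 1,866,687.92.
Swap to USD now, deposit: 34,000,000·0.048610·1.165400 = USD 1,926,103.20.
The quoted forward undervalues MXN, so borrow MXN, convert to USD at spot, deposit the USD at 8.27%, and buy MXN forward at 0.052438 to cover the loan.
The gap between the two covered legs is USD 59,415.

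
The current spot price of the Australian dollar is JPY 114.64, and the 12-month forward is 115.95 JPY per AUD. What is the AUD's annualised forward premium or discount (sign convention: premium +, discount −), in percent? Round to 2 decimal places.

+1.14%

T = 1 year.
AUD trades forward at +1.14271% vs spot over the period.
Per annum: 0.0114271 / 1 = 0.011427 = 1.14%.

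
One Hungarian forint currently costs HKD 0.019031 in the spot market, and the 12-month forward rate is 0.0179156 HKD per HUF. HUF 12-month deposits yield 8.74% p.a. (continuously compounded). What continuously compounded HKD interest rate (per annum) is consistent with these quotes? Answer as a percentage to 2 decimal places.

2.70%

T = 1 year.
F/S = 0.0179156/0.019031 = 0.9413904 = (growth of HKD) / (growth of HUF).
HUF growth factor: e^(0.0874×1) = 1.0913331.
So the HKD growth factor = 1.0273705.
Take logs: ln 1.0273705 / 1 = 0.027003, so 2.70%.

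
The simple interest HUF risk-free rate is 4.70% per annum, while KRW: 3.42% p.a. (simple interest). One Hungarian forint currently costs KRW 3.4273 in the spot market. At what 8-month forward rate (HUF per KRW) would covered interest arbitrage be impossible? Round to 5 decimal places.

0.29421

T = 8/12 years.
KRW growth factor: 1 + 0.0342×8/12 = 1.022800.
HUF accumulates by 1 + 0.0470×8/12 = 1.0313333.
So F = 3.4273 × 1.022800 / 1.0313333 = 3.398942 (KRW/HUF).
Quoted the other way: 1/3.398942 = 0.29421 HUF per KRW.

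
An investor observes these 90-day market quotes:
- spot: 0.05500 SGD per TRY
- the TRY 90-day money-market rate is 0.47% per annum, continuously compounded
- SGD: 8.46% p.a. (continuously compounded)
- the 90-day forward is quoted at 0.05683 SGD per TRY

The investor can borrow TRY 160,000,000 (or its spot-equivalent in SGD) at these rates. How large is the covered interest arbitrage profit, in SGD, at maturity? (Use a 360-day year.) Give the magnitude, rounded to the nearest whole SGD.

SGD 115,388

T = 90/360 years.
Route A — deposit TRY, sell forward: 160,000,000 × 1.001175691 × 0.05683 = SGD 9,103,490.32.
Route B — convert at spot, deposit SGD: 160,000,000 × 0.05500 × 1.021375246 = SGD 8,988,102.16.
The quoted forward overvalues TRY, so borrow SGD, buy TRY at spot, deposit the TRY at 0.47%, and sell the proceeds forward at 0.05683.
The gap between the two covered legs is SGD 115,388.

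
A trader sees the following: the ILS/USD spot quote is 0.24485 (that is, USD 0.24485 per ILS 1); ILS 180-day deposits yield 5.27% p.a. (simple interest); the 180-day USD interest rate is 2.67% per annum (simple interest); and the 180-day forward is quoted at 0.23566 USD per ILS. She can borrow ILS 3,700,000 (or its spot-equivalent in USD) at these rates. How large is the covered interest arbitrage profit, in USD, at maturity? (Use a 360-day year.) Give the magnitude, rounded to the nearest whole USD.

T = 180/360 years.
Invest the ILS and cover forward: 3,700,000 × 1.026350 × 0.23566 = USD 894,917.67.
Convert at spot and invest in USD: 3,700,000 × 0.24485 × 1.013350 = USD 918,039.37.
The quoted forward undervalues ILS, so borrow ILS, convert to USD at spot, deposit the USD at 2.67%, and buy ILS forward at 0.23566 to cover the loan.
Arbitrage profit = |894,917.67 − 918,039.37| = USD 23,122.

USD 23,122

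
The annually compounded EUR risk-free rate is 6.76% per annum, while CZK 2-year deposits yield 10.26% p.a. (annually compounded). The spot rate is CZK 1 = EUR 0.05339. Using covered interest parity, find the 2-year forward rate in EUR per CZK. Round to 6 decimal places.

T = 2 years.
EUR accumulates by (1 + 0.0676)^2 = 1.1397698.
CZK accumulates by (1 + 0.1026)^2 = 1.2157268.
Forward (EUR per CZK) = 0.05339 × 1.1397698 / 1.2157268 = 0.05005426.

0.050054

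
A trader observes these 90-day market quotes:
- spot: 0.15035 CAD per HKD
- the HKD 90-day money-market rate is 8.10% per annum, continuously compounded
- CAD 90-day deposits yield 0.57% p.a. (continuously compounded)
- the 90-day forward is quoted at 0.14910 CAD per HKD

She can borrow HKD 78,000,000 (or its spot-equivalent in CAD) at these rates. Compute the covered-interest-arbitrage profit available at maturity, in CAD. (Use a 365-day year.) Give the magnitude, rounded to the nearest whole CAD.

CAD 120,618

T = 90/365 years.
Route A — deposit HKD, sell forward: 78,000,000 × 1.0201733897 × 0.14910 = CAD 11,864,412.49.
Route B — convert at spot, deposit CAD: 78,000,000 × 0.15035 × 1.0014064676 = CAD 11,743,794.07.
The quoted forward overvalues HKD, so borrow CAD, buy HKD at spot, deposit the HKD at 8.10%, and sell the proceeds forward at 0.14910.
Profit = 11,864,412.49 − 11,743,794.07 = CAD 120,618.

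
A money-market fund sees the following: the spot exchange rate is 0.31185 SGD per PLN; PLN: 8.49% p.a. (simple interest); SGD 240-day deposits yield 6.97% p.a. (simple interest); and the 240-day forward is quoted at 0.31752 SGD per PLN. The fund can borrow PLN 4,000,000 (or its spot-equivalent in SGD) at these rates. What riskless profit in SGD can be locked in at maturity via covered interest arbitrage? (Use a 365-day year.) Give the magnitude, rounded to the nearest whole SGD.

T = 240/365 years.
Keep in PLN, deliver into the forward: 4,000,000·1.055824658·0.31752 = SGD 1,340,981.78.
Swap to SGD now, deposit: 4,000,000·0.31185·1.045830137 = SGD 1,304,568.51.
The quoted forward overvalues PLN, so borrow SGD, buy PLN at spot, deposit the PLN at 8.49%, and sell the proceeds forward at 0.31752.
Arbitrage profit = |1,340,981.78 − 1,304,568.51| = SGD 36,413.

SGD 36,413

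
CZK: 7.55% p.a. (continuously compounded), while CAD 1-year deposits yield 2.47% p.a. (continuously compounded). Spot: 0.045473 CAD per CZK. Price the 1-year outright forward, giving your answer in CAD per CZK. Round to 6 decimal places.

0.043221

T = 1 year.
CAD accumulates by e^(0.0247×1) = 1.0250076.
CZK growth factor: e^(0.0755×1) = 1.0784232.
Forward (CAD per CZK) = 0.045473 × 1.0250076 / 1.0784232 = 0.04322067.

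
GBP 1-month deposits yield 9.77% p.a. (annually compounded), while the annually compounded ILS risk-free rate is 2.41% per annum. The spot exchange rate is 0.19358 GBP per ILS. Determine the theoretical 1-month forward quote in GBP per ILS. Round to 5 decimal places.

0.19470

T = 1/12 years.
GBP growth factor: (1 + 0.0977)^(1/12) = 1.0077983.
Growth of 1 ILS over T: (1 + 0.0241)^(1/12) = 1.0019865.
So F = 0.19358 × 1.0077983 / 1.0019865 = 0.1947028 (GBP/ILS).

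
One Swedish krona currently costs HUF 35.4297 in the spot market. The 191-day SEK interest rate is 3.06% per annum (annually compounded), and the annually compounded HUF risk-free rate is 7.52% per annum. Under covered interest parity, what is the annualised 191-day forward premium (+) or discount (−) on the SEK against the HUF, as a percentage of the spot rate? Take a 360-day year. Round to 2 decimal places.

T = 191/360 years.
F = S · g_HUF/g_SEK = 35.4297 × 1.0392183/1.0161201 = 36.2350795.
Annualised premium = (F − S)/S × (1/T) = (36.2350795 − 35.4297)/35.4297 ÷ (191/360) = 4.28%.

+4.28%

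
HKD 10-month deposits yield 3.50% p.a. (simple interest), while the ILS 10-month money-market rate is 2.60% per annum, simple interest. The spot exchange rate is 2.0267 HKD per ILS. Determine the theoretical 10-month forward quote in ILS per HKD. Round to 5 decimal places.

0.48982

T = 10/12 years.
Growth of 1 HKD over T: 1 + 0.0350×10/12 = 1.0291667.
ILS accumulates by 1 + 0.0260×10/12 = 1.0216667.
Forward (HKD per ILS) = 2.0267 × 1.0291667 / 1.0216667 = 2.041578.
Quoted the other way: 1/2.041578 = 0.48982 ILS per HKD.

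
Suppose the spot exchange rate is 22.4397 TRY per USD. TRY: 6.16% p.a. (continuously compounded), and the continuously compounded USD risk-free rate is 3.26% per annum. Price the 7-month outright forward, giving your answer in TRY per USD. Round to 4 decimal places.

T = 7/12 years.
TRY growth factor: e^(0.0616×7/12) = 1.03658674.
USD accumulates by e^(0.0326×7/12) = 1.01919864.
CIP: F = S · (grow TRY)/(grow USD) = 22.4397 × 1.03658674/1.01919864 = 22.822534 TRY per USD.

22.8225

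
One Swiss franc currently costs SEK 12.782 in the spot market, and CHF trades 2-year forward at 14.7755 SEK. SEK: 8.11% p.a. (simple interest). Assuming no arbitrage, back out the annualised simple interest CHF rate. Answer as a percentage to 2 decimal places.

T = 2 years.
CIP gives F = S · g_SEK/g_CHF, so g_SEK/g_CHF = 14.7755/12.782 = 1.1559615.
The SEK side grows by 1 + 0.0811×2 = 1.162200.
That pins the CHF growth at 1.0053968.
(1.0053968 − 1)/T = 0.002698, i.e. 0.27%.

0.27%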